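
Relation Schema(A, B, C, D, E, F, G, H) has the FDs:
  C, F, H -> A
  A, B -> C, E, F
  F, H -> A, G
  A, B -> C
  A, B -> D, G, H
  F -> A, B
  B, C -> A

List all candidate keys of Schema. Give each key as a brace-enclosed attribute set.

{F}⁺ = {A, B, C, D, E, F, G, H} — all of the relation — so {F} is a candidate key.
{A, B}⁺ = {A, B, C, D, E, F, G, H} — all of the relation — so {A, B} is a candidate key.
{B, C}⁺ = {A, B, C, D, E, F, G, H} — all of the relation — so {B, C} is a candidate key.
Any other superkey properly contains one of these, so there are no further candidate keys.

{A, B}, {B, C}, {F}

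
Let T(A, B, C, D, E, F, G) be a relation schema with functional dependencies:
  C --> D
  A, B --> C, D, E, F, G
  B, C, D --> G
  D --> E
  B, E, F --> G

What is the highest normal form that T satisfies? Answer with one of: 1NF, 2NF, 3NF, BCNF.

2NF

Candidate key: {A, B}. Prime attributes: {A, B}.
For C --> D we have {C}⁺ = {C, D, E}; {C} is not a superkey, so BCNF fails.
C --> D determines the non-prime attribute {D} from a non-superkey — 3NF is violated.
No non-prime attribute depends on a proper subset of any candidate key, so 2NF holds.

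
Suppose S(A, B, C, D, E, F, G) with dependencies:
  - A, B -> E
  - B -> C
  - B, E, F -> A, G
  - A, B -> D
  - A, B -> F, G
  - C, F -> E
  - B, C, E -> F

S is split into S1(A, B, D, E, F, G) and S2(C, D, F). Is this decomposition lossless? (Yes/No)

S1 ∩ S2 = {D, F}; its closure under F is {D, F}.
S1 ⊄ {D, F} and S2 ⊄ {D, F}, so the split is lossy.

No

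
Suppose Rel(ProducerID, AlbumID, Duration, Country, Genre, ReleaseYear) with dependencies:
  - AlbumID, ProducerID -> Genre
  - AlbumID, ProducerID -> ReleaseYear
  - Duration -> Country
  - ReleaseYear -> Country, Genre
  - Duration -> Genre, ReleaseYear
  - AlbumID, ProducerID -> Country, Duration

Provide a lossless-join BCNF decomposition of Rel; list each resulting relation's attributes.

Candidate key of the original relation: {AlbumID, ProducerID}.
In {AlbumID, Country, Duration, Genre, ProducerID, ReleaseYear}, {Duration} is not a superkey ({Duration}⁺ restricted to this set is {Country, Duration, Genre, ReleaseYear}), so split on Duration -> Country, Genre, ReleaseYear into {Country, Duration, Genre, ReleaseYear} and {AlbumID, Duration, ProducerID}.
In {Country, Duration, Genre, ReleaseYear}, {ReleaseYear} is not a superkey ({ReleaseYear}⁺ restricted to this set is {Country, Genre, ReleaseYear}), so split on ReleaseYear -> Country, Genre into {Country, Genre, ReleaseYear} and {Duration, ReleaseYear}.
{Country, Genre, ReleaseYear} has no BCNF violation.
{Duration, ReleaseYear} has no BCNF violation.
{AlbumID, Duration, ProducerID} has no BCNF violation.

{AlbumID, Duration, ProducerID}; {Country, Genre, ReleaseYear}; {Duration, ReleaseYear}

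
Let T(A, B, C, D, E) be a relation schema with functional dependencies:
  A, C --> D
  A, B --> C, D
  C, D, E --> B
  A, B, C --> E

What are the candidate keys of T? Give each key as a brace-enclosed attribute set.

{A, B}, {A, C, E}

{A} never appears on the right of any FD, so every key must include it.
Closure of {A, B} is {A, B, C, D, E}, the whole schema; {A, B} is a candidate key.
Closure of {A, C, E} is {A, B, C, D, E}, the whole schema; {A, C, E} is a candidate key.
These are minimal and exhaustive — every other superkey contains one of them.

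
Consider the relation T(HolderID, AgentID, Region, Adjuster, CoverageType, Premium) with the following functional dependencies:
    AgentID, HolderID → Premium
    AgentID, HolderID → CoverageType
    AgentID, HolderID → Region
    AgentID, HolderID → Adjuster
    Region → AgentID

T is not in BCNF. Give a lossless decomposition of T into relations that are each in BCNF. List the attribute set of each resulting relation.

{Adjuster, CoverageType, HolderID, Premium, Region}; {AgentID, Region}

Candidate keys of the original relation: {AgentID, HolderID}, {HolderID, Region}.
In {Adjuster, AgentID, CoverageType, HolderID, Premium, Region}, {Region} is not a superkey ({Region}⁺ restricted to this set is {AgentID, Region}), so split on Region → AgentID into {AgentID, Region} and {Adjuster, CoverageType, HolderID, Premium, Region}.
{AgentID, Region} has no BCNF violation.
{Adjuster, CoverageType, HolderID, Premium, Region} has no BCNF violation.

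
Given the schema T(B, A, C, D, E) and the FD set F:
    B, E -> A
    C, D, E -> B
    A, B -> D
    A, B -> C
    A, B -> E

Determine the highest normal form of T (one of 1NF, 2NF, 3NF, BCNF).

Candidate keys: {A, B}, {B, E}, {C, D, E}. Prime attributes: {A, B, C, D, E}.
The left-hand side of every FD is a superkey, so BCNF is satisfied.

BCNF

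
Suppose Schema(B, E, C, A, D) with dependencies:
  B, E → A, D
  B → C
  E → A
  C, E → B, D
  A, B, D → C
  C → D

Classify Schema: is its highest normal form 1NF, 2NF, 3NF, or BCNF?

Candidate keys: {B, E}, {C, E}. Prime attributes: {B, C, E}.
B → C breaks BCNF: {B}⁺ = {B, C, D}, so {B} is not a superkey.
Because {A} is non-prime and the left side of E → A is not a superkey, the relation is not in 3NF.
Since {B} ⊂ {B, E} and {B}⁺ ⊇ {D} with {D} non-prime, there is a partial dependency; 2NF fails.

1NF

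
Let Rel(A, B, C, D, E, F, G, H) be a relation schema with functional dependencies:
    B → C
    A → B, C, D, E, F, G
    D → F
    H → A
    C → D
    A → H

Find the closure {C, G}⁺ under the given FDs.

Start with {C, G}.
C → D applies; add {D} → now {C, D, G}.
D → F applies; add {F} → now {C, D, F, G}.
No further FD applies.

{C, D, F, G}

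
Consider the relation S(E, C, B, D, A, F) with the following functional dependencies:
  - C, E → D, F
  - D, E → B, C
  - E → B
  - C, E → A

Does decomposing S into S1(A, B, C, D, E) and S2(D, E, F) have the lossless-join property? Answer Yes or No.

Yes

The shared attributes are {D, E} and {D, E}⁺ = {A, B, C, D, E, F}.
S1 is contained in that closure, so S1 ∩ S2 → S1 holds and the join is lossless.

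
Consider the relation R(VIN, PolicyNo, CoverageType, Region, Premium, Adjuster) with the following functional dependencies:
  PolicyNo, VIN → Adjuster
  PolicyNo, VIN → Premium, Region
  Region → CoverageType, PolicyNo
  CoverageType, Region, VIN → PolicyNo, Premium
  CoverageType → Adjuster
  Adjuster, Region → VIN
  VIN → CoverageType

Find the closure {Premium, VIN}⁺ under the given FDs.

{Adjuster, CoverageType, Premium, VIN}

Start with {Premium, VIN}.
VIN → CoverageType applies; add {CoverageType} → now {CoverageType, Premium, VIN}.
CoverageType → Adjuster applies; add {Adjuster} → now {Adjuster, CoverageType, Premium, VIN}.
No further FD applies.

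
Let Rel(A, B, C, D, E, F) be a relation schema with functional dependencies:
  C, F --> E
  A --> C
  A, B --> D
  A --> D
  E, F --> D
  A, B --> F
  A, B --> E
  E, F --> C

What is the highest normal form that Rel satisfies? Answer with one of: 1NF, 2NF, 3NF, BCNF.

Candidate key: {A, B}. Prime attributes: {A, B}.
C, F --> E breaks BCNF: {C, F}⁺ = {C, D, E, F}, so {C, F} is not a superkey.
Because {E} is non-prime and the left side of C, F --> E is not a superkey, the relation is not in 3NF.
The proper key subset {A} of {A, B} determines non-prime {C, D}, so the relation is not even in 2NF.

1NF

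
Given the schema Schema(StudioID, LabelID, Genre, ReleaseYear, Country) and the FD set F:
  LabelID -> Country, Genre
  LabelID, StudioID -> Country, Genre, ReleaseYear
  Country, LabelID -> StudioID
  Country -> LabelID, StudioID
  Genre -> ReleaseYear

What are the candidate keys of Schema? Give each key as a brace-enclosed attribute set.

Closure of {Country} is {Country, Genre, LabelID, ReleaseYear, StudioID}, the whole schema; {Country} is a candidate key.
Closure of {LabelID} is {Country, Genre, LabelID, ReleaseYear, StudioID}, the whole schema; {LabelID} is a candidate key.
No proper subset of any of these is a key, and no other minimal superkey exists.

{Country}, {LabelID}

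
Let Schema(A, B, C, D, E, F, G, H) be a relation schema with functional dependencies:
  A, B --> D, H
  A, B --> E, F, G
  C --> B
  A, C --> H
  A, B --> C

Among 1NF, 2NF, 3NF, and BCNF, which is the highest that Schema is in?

Candidate keys: {A, B}, {A, C}. Prime attributes: {A, B, C}.
C --> B breaks BCNF: {C}⁺ = {B, C}, so {C} is not a superkey.
Since {B} ⊆ prime attributes and every other non-superkey FD also has a prime right side, the schema is in 3NF.

3NF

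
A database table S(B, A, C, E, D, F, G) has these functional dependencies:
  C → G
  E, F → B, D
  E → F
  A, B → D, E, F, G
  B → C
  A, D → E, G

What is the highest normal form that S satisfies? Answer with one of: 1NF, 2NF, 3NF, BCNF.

1NF

Candidate keys: {A, B}, {A, D}, {A, E}. Prime attributes: {A, B, D, E}.
For C → G we have {C}⁺ = {C, G}; {C} is not a superkey, so BCNF fails.
C → G determines the non-prime attribute {G} from a non-superkey — 3NF is violated.
{B} is a proper subset of the key {A, B}, and {B}⁺ contains the non-prime attributes {C, G} — a partial dependency, so 2NF is violated.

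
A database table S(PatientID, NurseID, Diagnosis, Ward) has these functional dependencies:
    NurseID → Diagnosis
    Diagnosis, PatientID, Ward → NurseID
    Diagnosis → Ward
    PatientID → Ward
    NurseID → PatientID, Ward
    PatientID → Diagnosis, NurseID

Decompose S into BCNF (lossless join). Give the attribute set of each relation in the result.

Candidate keys of the original relation: {NurseID}, {PatientID}.
{Diagnosis, NurseID, PatientID, Ward}: {Diagnosis} determines {Diagnosis, Ward} here but is not a superkey — split on Diagnosis → Ward, giving {Diagnosis, Ward} and {Diagnosis, NurseID, PatientID}.
{Diagnosis, Ward} has no BCNF violation.
{Diagnosis, NurseID, PatientID} has no BCNF violation.

{Diagnosis, NurseID, PatientID}; {Diagnosis, Ward}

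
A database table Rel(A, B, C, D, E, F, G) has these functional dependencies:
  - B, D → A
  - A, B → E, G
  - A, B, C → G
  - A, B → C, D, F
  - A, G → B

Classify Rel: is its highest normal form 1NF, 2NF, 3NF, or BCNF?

BCNF

Candidate keys: {A, B}, {A, G}, {B, D}. Prime attributes: {A, B, D, G}.
The left-hand side of every FD is a superkey, so BCNF is satisfied.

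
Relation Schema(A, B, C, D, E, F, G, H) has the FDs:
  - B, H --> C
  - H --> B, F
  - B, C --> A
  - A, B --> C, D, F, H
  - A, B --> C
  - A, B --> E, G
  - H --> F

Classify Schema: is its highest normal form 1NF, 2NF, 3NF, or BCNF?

BCNF

Candidate keys: {A, B}, {B, C}, {H}. Prime attributes: {A, B, C, H}.
Every FD has a superkey on the left, so the relation is in BCNF.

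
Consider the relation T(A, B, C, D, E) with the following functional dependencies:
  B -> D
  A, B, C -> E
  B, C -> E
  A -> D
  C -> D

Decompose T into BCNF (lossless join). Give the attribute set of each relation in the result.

{A, B, C}; {B, C, E}; {B, D}

Candidate key of the original relation: {A, B, C}.
{A, B, C, D, E}: {B} determines {B, D} here but is not a superkey — split on B -> D, giving {B, D} and {A, B, C, E}.
{B, D} is in BCNF.
{A, B, C, E}: {B, C} determines {B, C, E} here but is not a superkey — split on B, C -> E, giving {B, C, E} and {A, B, C}.
{B, C, E} is in BCNF.
{A, B, C} is in BCNF.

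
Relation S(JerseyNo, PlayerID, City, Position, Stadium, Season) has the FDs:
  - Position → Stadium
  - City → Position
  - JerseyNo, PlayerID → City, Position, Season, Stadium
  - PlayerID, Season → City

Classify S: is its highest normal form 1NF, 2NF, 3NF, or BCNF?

2NF

Candidate key: {JerseyNo, PlayerID}. Prime attributes: {JerseyNo, PlayerID}.
Position → Stadium: {Position}⁺ = {Position, Stadium}, which is not all of the attributes, so the left side is not a superkey — BCNF is violated.
Position → Stadium has non-prime {Stadium} on the right and a non-superkey on the left, so 3NF fails.
No proper subset of a key has a non-prime attribute in its closure, so there is no partial dependency; 2NF holds.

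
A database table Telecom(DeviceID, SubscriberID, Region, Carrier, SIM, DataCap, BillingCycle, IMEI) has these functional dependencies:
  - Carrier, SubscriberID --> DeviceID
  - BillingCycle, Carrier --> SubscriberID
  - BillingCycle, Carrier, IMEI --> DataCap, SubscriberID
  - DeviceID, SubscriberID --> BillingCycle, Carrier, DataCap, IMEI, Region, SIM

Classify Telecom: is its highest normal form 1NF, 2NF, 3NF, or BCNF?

BCNF

Candidate keys: {BillingCycle, Carrier}, {Carrier, SubscriberID}, {DeviceID, SubscriberID}. Prime attributes: {BillingCycle, Carrier, DeviceID, SubscriberID}.
Each dependency's left side is a superkey — BCNF holds.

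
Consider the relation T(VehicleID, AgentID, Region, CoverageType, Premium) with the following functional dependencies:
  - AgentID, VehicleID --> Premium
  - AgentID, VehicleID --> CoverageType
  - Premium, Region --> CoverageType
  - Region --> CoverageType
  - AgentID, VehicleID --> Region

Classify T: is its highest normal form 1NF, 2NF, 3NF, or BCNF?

2NF

Candidate key: {AgentID, VehicleID}. Prime attributes: {AgentID, VehicleID}.
For Premium, Region --> CoverageType we have {Premium, Region}⁺ = {CoverageType, Premium, Region}; {Premium, Region} is not a superkey, so BCNF fails.
Premium, Region --> CoverageType has non-prime {CoverageType} on the right and a non-superkey on the left, so 3NF fails.
Checking every proper subset of each key, none determines a non-prime attribute — 2NF is satisfied.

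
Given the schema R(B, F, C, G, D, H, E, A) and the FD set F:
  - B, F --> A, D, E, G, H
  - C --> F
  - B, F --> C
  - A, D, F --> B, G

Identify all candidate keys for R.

{A, C, D}, {A, D, F}, {B, C}, {B, F}

{B, C}⁺ = {A, B, C, D, E, F, G, H} — all of the relation — so {B, C} is a candidate key.
{B, F}⁺ = {A, B, C, D, E, F, G, H} — all of the relation — so {B, F} is a candidate key.
{A, C, D}⁺ = {A, B, C, D, E, F, G, H} — all of the relation — so {A, C, D} is a candidate key.
{A, D, F}⁺ = {A, B, C, D, E, F, G, H} — all of the relation — so {A, D, F} is a candidate key.
No proper subset of any of these is a key, and no other minimal superkey exists.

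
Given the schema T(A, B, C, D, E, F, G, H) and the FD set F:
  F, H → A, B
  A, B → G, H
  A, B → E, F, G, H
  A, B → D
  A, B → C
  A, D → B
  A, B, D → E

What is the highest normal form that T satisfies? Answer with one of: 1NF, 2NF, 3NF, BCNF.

BCNF

Candidate keys: {A, B}, {A, D}, {F, H}. Prime attributes: {A, B, D, F, H}.
Each dependency's left side is a superkey — BCNF holds.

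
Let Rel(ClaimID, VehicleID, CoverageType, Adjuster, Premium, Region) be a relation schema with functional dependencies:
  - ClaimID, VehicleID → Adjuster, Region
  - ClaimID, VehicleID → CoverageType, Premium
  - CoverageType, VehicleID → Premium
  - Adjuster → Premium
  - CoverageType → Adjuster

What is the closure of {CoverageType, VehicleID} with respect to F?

{Adjuster, CoverageType, Premium, VehicleID}

Start with {CoverageType, VehicleID}.
CoverageType, VehicleID → Premium applies; add {Premium} → now {CoverageType, Premium, VehicleID}.
CoverageType → Adjuster applies; add {Adjuster} → now {Adjuster, CoverageType, Premium, VehicleID}.
No further FD applies.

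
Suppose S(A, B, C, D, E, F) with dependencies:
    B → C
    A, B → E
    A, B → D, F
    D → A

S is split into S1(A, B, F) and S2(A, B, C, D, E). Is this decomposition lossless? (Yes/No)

Yes

The shared attributes are {A, B} and {A, B}⁺ = {A, B, C, D, E, F}.
S1 is contained in that closure, so S1 ∩ S2 → S1 holds and the join is lossless.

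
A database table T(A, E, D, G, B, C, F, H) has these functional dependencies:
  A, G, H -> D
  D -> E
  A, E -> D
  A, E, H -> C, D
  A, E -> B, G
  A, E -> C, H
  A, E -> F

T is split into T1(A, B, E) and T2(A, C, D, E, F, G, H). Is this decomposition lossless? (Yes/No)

Yes

Common attributes: {A, E}; their closure is {A, B, C, D, E, F, G, H}.
This includes all of T1, so the common attributes are a superkey of T1 — the join is lossless.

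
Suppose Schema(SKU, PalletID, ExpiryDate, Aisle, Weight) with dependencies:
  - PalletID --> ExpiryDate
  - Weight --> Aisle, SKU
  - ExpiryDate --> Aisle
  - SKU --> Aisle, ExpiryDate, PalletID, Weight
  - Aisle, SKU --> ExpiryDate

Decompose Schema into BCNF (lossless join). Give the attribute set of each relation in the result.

{Aisle, ExpiryDate}; {ExpiryDate, PalletID}; {PalletID, SKU, Weight}

Candidate keys of the original relation: {SKU}, {Weight}.
Within {Aisle, ExpiryDate, PalletID, SKU, Weight}: {PalletID}⁺ ∩ {Aisle, ExpiryDate, PalletID, SKU, Weight} = {Aisle, ExpiryDate, PalletID}, not the whole set, so PalletID --> Aisle, ExpiryDate violates BCNF; decompose into {Aisle, ExpiryDate, PalletID} and {PalletID, SKU, Weight}.
Within {Aisle, ExpiryDate, PalletID}: {ExpiryDate}⁺ ∩ {Aisle, ExpiryDate, PalletID} = {Aisle, ExpiryDate}, not the whole set, so ExpiryDate --> Aisle violates BCNF; decompose into {Aisle, ExpiryDate} and {ExpiryDate, PalletID}.
{Aisle, ExpiryDate} has no BCNF violation.
{ExpiryDate, PalletID} has no BCNF violation.
{PalletID, SKU, Weight} has no BCNF violation.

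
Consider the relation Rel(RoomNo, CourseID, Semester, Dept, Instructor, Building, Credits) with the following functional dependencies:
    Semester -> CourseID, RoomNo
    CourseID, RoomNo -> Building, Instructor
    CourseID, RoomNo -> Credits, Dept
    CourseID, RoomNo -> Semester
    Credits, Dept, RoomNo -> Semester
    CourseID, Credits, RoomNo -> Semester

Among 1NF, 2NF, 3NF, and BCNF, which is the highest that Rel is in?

BCNF

Candidate keys: {CourseID, RoomNo}, {Credits, Dept, RoomNo}, {Semester}. Prime attributes: {CourseID, Credits, Dept, RoomNo, Semester}.
Every FD has a superkey on the left, so the relation is in BCNF.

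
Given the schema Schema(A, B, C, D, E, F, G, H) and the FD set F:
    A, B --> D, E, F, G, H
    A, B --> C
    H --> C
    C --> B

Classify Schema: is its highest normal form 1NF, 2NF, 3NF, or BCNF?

Candidate keys: {A, B}, {A, C}, {A, H}. Prime attributes: {A, B, C, H}.
H --> C: {H}⁺ = {B, C, H}, which is not all of the attributes, so the left side is not a superkey — BCNF is violated.
But every attribute on its right side ({C}) is prime, and the same holds for every other non-superkey FD, so 3NF still holds.

3NF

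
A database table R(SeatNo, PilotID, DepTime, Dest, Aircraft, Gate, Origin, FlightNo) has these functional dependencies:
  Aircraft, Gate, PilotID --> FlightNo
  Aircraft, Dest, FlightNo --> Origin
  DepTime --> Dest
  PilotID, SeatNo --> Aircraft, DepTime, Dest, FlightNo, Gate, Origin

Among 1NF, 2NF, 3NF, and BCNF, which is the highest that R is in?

Candidate key: {PilotID, SeatNo}. Prime attributes: {PilotID, SeatNo}.
For Aircraft, Gate, PilotID --> FlightNo we have {Aircraft, Gate, PilotID}⁺ = {Aircraft, FlightNo, Gate, PilotID}; {Aircraft, Gate, PilotID} is not a superkey, so BCNF fails.
Aircraft, Gate, PilotID --> FlightNo has non-prime {FlightNo} on the right and a non-superkey on the left, so 3NF fails.
Checking every proper subset of each key, none determines a non-prime attribute — 2NF is satisfied.

2NF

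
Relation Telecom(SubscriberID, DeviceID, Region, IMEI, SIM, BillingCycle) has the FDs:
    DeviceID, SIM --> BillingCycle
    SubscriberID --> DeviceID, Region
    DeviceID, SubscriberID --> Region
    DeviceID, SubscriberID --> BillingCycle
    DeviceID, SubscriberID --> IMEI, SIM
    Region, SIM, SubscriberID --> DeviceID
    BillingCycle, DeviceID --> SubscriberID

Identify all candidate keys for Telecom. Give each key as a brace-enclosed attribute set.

Closure of {SubscriberID} is {BillingCycle, DeviceID, IMEI, Region, SIM, SubscriberID}, the whole schema; {SubscriberID} is a candidate key.
Closure of {BillingCycle, DeviceID} is {BillingCycle, DeviceID, IMEI, Region, SIM, SubscriberID}, the whole schema; {BillingCycle, DeviceID} is a candidate key.
Closure of {DeviceID, SIM} is {BillingCycle, DeviceID, IMEI, Region, SIM, SubscriberID}, the whole schema; {DeviceID, SIM} is a candidate key.
Any other superkey properly contains one of these, so there are no further candidate keys.

{BillingCycle, DeviceID}, {DeviceID, SIM}, {SubscriberID}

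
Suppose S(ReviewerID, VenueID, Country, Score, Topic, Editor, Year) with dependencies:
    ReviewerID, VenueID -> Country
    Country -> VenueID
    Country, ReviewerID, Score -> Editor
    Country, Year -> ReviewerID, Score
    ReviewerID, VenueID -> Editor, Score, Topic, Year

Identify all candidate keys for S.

{Country, ReviewerID}⁺ = {Country, Editor, ReviewerID, Score, Topic, VenueID, Year}, which is every attribute, so {Country, ReviewerID} is a candidate key.
{Country, Year}⁺ = {Country, Editor, ReviewerID, Score, Topic, VenueID, Year}, which is every attribute, so {Country, Year} is a candidate key.
{ReviewerID, VenueID}⁺ = {Country, Editor, ReviewerID, Score, Topic, VenueID, Year}, which is every attribute, so {ReviewerID, VenueID} is a candidate key.
Any other superkey properly contains one of these, so there are no further candidate keys.

{Country, ReviewerID}, {Country, Year}, {ReviewerID, VenueID}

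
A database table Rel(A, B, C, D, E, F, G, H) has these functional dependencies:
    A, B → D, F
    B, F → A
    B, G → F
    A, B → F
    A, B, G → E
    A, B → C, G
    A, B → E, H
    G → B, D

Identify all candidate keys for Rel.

{G}⁺ = {A, B, C, D, E, F, G, H}, which is every attribute, so {G} is a candidate key.
{A, B}⁺ = {A, B, C, D, E, F, G, H}, which is every attribute, so {A, B} is a candidate key.
{B, F}⁺ = {A, B, C, D, E, F, G, H}, which is every attribute, so {B, F} is a candidate key.
These are minimal and exhaustive — every other superkey contains one of them.

{A, B}, {B, F}, {G}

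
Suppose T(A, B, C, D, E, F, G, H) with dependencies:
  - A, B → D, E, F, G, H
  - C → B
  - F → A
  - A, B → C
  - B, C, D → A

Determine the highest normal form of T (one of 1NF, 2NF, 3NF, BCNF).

3NF

Candidate keys: {A, B}, {A, C}, {B, F}, {C, D}, {C, F}. Prime attributes: {A, B, C, D, F}.
C → B breaks BCNF: {C}⁺ = {B, C}, so {C} is not a superkey.
Its right-hand attributes {B} are all prime, as are those of every other non-superkey FD — the relation is in 3NF.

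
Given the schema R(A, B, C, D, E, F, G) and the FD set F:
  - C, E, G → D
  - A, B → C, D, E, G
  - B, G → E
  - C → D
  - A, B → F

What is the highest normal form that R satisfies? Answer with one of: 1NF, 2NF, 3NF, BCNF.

Candidate key: {A, B}. Prime attributes: {A, B}.
C, E, G → D breaks BCNF: {C, E, G}⁺ = {C, D, E, G}, so {C, E, G} is not a superkey.
Because {D} is non-prime and the left side of C, E, G → D is not a superkey, the relation is not in 3NF.
Checking every proper subset of each key, none determines a non-prime attribute — 2NF is satisfied.

2NF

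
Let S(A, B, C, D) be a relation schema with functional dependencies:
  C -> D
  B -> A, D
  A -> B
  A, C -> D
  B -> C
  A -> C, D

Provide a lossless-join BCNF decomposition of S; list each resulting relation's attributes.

{A, B, C}; {C, D}

Candidate keys of the original relation: {A}, {B}.
{A, B, C, D}: {C} determines {C, D} here but is not a superkey — split on C -> D, giving {C, D} and {A, B, C}.
{C, D}: every determinant is a superkey — BCNF.
{A, B, C}: every determinant is a superkey — BCNF.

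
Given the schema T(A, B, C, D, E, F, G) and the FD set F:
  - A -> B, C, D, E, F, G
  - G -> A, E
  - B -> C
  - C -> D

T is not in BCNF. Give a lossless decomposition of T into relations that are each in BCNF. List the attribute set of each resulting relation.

Candidate keys of the original relation: {A}, {G}.
In {A, B, C, D, E, F, G}, {B} is not a superkey ({B}⁺ restricted to this set is {B, C, D}), so split on B -> C, D into {B, C, D} and {A, B, E, F, G}.
In {B, C, D}, {C} is not a superkey ({C}⁺ restricted to this set is {C, D}), so split on C -> D into {C, D} and {B, C}.
{C, D}: every determinant is a superkey — BCNF.
{B, C}: every determinant is a superkey — BCNF.
{A, B, E, F, G}: every determinant is a superkey — BCNF.

{A, B, E, F, G}; {B, C}; {C, D}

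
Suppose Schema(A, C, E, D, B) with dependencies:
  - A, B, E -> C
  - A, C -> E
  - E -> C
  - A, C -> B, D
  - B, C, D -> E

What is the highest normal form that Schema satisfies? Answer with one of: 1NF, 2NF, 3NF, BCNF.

Candidate keys: {A, C}, {A, E}. Prime attributes: {A, C, E}.
E -> C breaks BCNF: {E}⁺ = {C, E}, so {E} is not a superkey.
Its right-hand attributes {C} are all prime, as are those of every other non-superkey FD — the relation is in 3NF.

3NF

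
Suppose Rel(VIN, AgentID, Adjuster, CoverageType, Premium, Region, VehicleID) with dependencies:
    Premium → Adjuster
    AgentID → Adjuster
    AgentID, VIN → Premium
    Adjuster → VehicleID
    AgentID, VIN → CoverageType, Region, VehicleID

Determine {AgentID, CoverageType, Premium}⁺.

{Adjuster, AgentID, CoverageType, Premium, VehicleID}

Start with {AgentID, CoverageType, Premium}.
Premium → Adjuster applies; add {Adjuster} → now {Adjuster, AgentID, CoverageType, Premium}.
Adjuster → VehicleID applies; add {VehicleID} → now {Adjuster, AgentID, CoverageType, Premium, VehicleID}.
No further FD applies.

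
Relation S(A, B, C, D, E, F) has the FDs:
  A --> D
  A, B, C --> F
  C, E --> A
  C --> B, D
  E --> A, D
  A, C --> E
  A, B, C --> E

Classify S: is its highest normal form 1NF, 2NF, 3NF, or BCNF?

Candidate keys: {A, C}, {C, E}. Prime attributes: {A, C, E}.
A --> D breaks BCNF: {A}⁺ = {A, D}, so {A} is not a superkey.
Because {D} is non-prime and the left side of A --> D is not a superkey, the relation is not in 3NF.
{A} is a proper subset of the key {A, C}, and {A}⁺ contains the non-prime attribute {D} — a partial dependency, so 2NF is violated.

1NF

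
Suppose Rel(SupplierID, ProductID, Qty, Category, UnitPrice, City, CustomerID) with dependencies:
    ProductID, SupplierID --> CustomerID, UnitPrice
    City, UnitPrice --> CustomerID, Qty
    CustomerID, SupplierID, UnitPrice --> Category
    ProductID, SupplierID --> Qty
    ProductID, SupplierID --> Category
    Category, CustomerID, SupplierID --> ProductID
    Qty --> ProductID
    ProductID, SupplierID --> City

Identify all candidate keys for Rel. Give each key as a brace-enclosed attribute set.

{Category, CustomerID, SupplierID}, {City, SupplierID, UnitPrice}, {CustomerID, SupplierID, UnitPrice}, {ProductID, SupplierID}, {Qty, SupplierID}

Attributes never on any right-hand side: {SupplierID} — every candidate key must contain it.
Closure of {ProductID, SupplierID} is {Category, City, CustomerID, ProductID, Qty, SupplierID, UnitPrice}, the whole schema; {ProductID, SupplierID} is a candidate key.
Closure of {Qty, SupplierID} is {Category, City, CustomerID, ProductID, Qty, SupplierID, UnitPrice}, the whole schema; {Qty, SupplierID} is a candidate key.
Closure of {Category, CustomerID, SupplierID} is {Category, City, CustomerID, ProductID, Qty, SupplierID, UnitPrice}, the whole schema; {Category, CustomerID, SupplierID} is a candidate key.
Closure of {City, SupplierID, UnitPrice} is {Category, City, CustomerID, ProductID, Qty, SupplierID, UnitPrice}, the whole schema; {City, SupplierID, UnitPrice} is a candidate key.
Closure of {CustomerID, SupplierID, UnitPrice} is {Category, City, CustomerID, ProductID, Qty, SupplierID, UnitPrice}, the whole schema; {CustomerID, SupplierID, UnitPrice} is a candidate key.
No proper subset of any of these is a key, and no other minimal superkey exists.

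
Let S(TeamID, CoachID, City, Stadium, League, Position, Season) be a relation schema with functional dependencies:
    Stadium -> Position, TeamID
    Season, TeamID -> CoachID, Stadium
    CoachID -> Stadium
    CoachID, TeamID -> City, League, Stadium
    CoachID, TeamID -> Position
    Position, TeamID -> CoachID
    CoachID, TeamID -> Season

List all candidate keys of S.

{CoachID} is a candidate key since {CoachID}⁺ = {City, CoachID, League, Position, Season, Stadium, TeamID} covers every attribute.
{Stadium} is a candidate key since {Stadium}⁺ = {City, CoachID, League, Position, Season, Stadium, TeamID} covers every attribute.
{Position, TeamID} is a candidate key since {Position, TeamID}⁺ = {City, CoachID, League, Position, Season, Stadium, TeamID} covers every attribute.
{Season, TeamID} is a candidate key since {Season, TeamID}⁺ = {City, CoachID, League, Position, Season, Stadium, TeamID} covers every attribute.
These are minimal and exhaustive — every other superkey contains one of them.

{CoachID}, {Position, TeamID}, {Season, TeamID}, {Stadium}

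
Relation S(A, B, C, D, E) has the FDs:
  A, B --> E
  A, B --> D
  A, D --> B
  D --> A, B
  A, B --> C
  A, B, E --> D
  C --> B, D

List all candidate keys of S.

{C} is a candidate key since {C}⁺ = {A, B, C, D, E} covers every attribute.
{D} is a candidate key since {D}⁺ = {A, B, C, D, E} covers every attribute.
{A, B} is a candidate key since {A, B}⁺ = {A, B, C, D, E} covers every attribute.
These are minimal and exhaustive — every other superkey contains one of them.

{A, B}, {C}, {D}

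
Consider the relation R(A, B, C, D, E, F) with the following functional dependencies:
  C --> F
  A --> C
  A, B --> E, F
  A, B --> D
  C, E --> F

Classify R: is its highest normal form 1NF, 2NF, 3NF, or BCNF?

1NF

Candidate key: {A, B}. Prime attributes: {A, B}.
C --> F breaks BCNF: {C}⁺ = {C, F}, so {C} is not a superkey.
C --> F has non-prime {F} on the right and a non-superkey on the left, so 3NF fails.
{A} is a proper subset of the key {A, B}, and {A}⁺ contains the non-prime attributes {C, F} — a partial dependency, so 2NF is violated.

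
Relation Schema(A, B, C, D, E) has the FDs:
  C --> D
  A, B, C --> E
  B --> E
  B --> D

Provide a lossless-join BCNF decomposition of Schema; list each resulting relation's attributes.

{A, B, C}; {B, E}; {C, D}

Candidate key of the original relation: {A, B, C}.
Within {A, B, C, D, E}: {C}⁺ ∩ {A, B, C, D, E} = {C, D}, not the whole set, so C --> D violates BCNF; decompose into {C, D} and {A, B, C, E}.
{C, D}: every determinant is a superkey — BCNF.
Within {A, B, C, E}: {B}⁺ ∩ {A, B, C, E} = {B, E}, not the whole set, so B --> E violates BCNF; decompose into {B, E} and {A, B, C}.
{B, E}: every determinant is a superkey — BCNF.
{A, B, C}: every determinant is a superkey — BCNF.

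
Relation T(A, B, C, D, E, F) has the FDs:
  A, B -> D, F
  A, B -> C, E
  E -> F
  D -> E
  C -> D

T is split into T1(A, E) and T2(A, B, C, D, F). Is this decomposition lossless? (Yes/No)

No

The shared attributes are {A} and {A}⁺ = {A}.
T1 ⊄ {A} and T2 ⊄ {A}, so the split is lossy.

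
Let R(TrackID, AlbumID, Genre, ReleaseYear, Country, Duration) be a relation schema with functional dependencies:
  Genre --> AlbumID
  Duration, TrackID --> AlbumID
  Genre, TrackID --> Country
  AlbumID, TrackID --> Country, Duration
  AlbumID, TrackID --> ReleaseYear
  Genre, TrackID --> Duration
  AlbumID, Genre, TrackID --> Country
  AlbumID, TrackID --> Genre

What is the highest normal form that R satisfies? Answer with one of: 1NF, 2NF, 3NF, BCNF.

3NF

Candidate keys: {AlbumID, TrackID}, {Duration, TrackID}, {Genre, TrackID}. Prime attributes: {AlbumID, Duration, Genre, TrackID}.
For Genre --> AlbumID we have {Genre}⁺ = {AlbumID, Genre}; {Genre} is not a superkey, so BCNF fails.
Its right-hand attributes {AlbumID} are all prime, as are those of every other non-superkey FD — the relation is in 3NF.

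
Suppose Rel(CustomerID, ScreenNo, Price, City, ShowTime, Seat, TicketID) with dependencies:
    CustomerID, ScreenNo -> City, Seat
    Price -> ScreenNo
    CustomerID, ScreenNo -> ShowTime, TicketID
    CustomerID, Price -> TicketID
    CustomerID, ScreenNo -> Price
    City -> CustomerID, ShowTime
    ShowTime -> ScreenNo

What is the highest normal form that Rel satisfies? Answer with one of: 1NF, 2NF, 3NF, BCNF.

3NF

Candidate keys: {City}, {CustomerID, Price}, {CustomerID, ScreenNo}, {CustomerID, ShowTime}. Prime attributes: {City, CustomerID, Price, ScreenNo, ShowTime}.
Price -> ScreenNo breaks BCNF: {Price}⁺ = {Price, ScreenNo}, so {Price} is not a superkey.
Since {ScreenNo} ⊆ prime attributes and every other non-superkey FD also has a prime right side, the schema is in 3NF.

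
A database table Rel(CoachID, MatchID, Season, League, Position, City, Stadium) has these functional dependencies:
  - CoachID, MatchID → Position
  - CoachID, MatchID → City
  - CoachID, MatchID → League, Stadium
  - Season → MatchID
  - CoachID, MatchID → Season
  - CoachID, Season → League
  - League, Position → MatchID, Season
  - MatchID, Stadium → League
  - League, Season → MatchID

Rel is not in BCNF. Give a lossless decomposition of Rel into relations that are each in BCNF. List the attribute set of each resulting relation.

{City, CoachID, League, Position, Stadium}; {League, Position, Season}; {MatchID, Season}

Candidate keys of the original relation: {CoachID, League, Position}, {CoachID, MatchID}, {CoachID, Season}.
In {City, CoachID, League, MatchID, Position, Season, Stadium}, {Season} is not a superkey ({Season}⁺ restricted to this set is {MatchID, Season}), so split on Season → MatchID into {MatchID, Season} and {City, CoachID, League, Position, Season, Stadium}.
{MatchID, Season} is in BCNF.
In {City, CoachID, League, Position, Season, Stadium}, {League, Position} is not a superkey ({League, Position}⁺ restricted to this set is {League, Position, Season}), so split on League, Position → Season into {League, Position, Season} and {City, CoachID, League, Position, Stadium}.
{League, Position, Season} is in BCNF.
{City, CoachID, League, Position, Stadium} is in BCNF.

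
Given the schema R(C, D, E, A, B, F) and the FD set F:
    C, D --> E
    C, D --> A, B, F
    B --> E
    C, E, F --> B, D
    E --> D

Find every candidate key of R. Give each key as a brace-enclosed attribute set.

{B, C}, {C, D}, {C, E}

{C} never appears on the right of any FD, so every key must include it.
{B, C}⁺ = {A, B, C, D, E, F} — all of the relation — so {B, C} is a candidate key.
{C, D}⁺ = {A, B, C, D, E, F} — all of the relation — so {C, D} is a candidate key.
{C, E}⁺ = {A, B, C, D, E, F} — all of the relation — so {C, E} is a candidate key.
No proper subset of any of these is a key, and no other minimal superkey exists.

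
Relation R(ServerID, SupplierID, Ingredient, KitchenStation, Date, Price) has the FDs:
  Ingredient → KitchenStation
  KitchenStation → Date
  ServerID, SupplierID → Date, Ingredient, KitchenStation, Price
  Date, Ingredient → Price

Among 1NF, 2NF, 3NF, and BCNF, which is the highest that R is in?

2NF

Candidate key: {ServerID, SupplierID}. Prime attributes: {ServerID, SupplierID}.
For Ingredient → KitchenStation we have {Ingredient}⁺ = {Date, Ingredient, KitchenStation, Price}; {Ingredient} is not a superkey, so BCNF fails.
Because {KitchenStation} is non-prime and the left side of Ingredient → KitchenStation is not a superkey, the relation is not in 3NF.
No proper subset of a key has a non-prime attribute in its closure, so there is no partial dependency; 2NF holds.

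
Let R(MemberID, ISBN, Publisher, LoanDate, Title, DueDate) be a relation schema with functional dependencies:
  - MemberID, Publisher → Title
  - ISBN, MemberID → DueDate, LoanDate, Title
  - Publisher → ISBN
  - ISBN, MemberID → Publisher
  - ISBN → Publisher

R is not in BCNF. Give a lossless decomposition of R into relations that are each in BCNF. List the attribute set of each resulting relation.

{DueDate, LoanDate, MemberID, Publisher, Title}; {ISBN, Publisher}

Candidate keys of the original relation: {ISBN, MemberID}, {MemberID, Publisher}.
Within {DueDate, ISBN, LoanDate, MemberID, Publisher, Title}: {Publisher}⁺ ∩ {DueDate, ISBN, LoanDate, MemberID, Publisher, Title} = {ISBN, Publisher}, not the whole set, so Publisher → ISBN violates BCNF; decompose into {ISBN, Publisher} and {DueDate, LoanDate, MemberID, Publisher, Title}.
{ISBN, Publisher} has no BCNF violation.
{DueDate, LoanDate, MemberID, Publisher, Title} has no BCNF violation.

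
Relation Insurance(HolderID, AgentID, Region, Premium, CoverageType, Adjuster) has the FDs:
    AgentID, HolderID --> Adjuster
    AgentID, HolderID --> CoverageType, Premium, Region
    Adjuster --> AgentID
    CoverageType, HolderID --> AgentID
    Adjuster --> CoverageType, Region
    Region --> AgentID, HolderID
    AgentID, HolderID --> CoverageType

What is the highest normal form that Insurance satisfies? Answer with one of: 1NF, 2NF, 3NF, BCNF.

Candidate keys: {Adjuster}, {AgentID, HolderID}, {CoverageType, HolderID}, {Region}. Prime attributes: {Adjuster, AgentID, CoverageType, HolderID, Region}.
Every FD has a superkey on the left, so the relation is in BCNF.

BCNF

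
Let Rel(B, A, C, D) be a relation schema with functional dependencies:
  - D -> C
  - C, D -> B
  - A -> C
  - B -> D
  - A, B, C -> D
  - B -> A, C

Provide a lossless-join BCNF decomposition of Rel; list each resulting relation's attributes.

Candidate keys of the original relation: {B}, {D}.
{A, B, C, D}: {A} determines {A, C} here but is not a superkey — split on A -> C, giving {A, C} and {A, B, D}.
{A, C}: every determinant is a superkey — BCNF.
{A, B, D}: every determinant is a superkey — BCNF.

{A, B, D}; {A, C}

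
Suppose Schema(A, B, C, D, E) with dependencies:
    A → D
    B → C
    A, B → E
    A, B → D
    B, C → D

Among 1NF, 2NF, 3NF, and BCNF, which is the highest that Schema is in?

Candidate key: {A, B}. Prime attributes: {A, B}.
For A → D we have {A}⁺ = {A, D}; {A} is not a superkey, so BCNF fails.
A → D has non-prime {D} on the right and a non-superkey on the left, so 3NF fails.
{A} is a proper subset of the key {A, B}, and {A}⁺ contains the non-prime attribute {D} — a partial dependency, so 2NF is violated.

1NF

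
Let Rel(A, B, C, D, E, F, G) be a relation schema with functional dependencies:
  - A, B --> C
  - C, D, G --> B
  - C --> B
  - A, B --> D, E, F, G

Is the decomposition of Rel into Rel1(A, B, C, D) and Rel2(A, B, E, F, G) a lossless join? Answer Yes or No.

Yes

Rel1 ∩ Rel2 = {A, B}; its closure under F is {A, B, C, D, E, F, G}.
Rel1 is contained in that closure, so Rel1 ∩ Rel2 --> Rel1 holds and the join is lossless.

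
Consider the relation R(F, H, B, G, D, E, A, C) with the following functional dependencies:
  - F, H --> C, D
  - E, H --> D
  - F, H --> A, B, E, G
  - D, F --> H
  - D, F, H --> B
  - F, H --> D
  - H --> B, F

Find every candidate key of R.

{D, F}, {H}

{H}⁺ = {A, B, C, D, E, F, G, H}, which is every attribute, so {H} is a candidate key.
{D, F}⁺ = {A, B, C, D, E, F, G, H}, which is every attribute, so {D, F} is a candidate key.
These are minimal and exhaustive — every other superkey contains one of them.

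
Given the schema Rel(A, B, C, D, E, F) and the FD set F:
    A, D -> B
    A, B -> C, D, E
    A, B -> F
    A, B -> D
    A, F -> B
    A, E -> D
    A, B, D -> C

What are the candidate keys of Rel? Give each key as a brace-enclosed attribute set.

No FD produces {A}, so it must be in every candidate key.
Closure of {A, B} is {A, B, C, D, E, F}, the whole schema; {A, B} is a candidate key.
Closure of {A, D} is {A, B, C, D, E, F}, the whole schema; {A, D} is a candidate key.
Closure of {A, E} is {A, B, C, D, E, F}, the whole schema; {A, E} is a candidate key.
Closure of {A, F} is {A, B, C, D, E, F}, the whole schema; {A, F} is a candidate key.
No proper subset of any of these is a key, and no other minimal superkey exists.

{A, B}, {A, D}, {A, E}, {A, F}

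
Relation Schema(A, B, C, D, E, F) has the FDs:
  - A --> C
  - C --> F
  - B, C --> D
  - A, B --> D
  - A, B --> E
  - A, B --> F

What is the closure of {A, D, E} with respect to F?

Start with {A, D, E}.
A --> C applies; add {C} → now {A, C, D, E}.
C --> F applies; add {F} → now {A, C, D, E, F}.
No further FD applies.

{A, C, D, E, F}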